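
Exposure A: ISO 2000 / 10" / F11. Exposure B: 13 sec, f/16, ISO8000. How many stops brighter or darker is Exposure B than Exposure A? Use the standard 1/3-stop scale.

Aperture: f/11 → f/13 → f/14 → f/16 — 1 stop stopped down (darker).
Shutter speed: 10 → 13 — 1/3 stop slower (brighter).
ISO: 2000 → 2500 → 3200 → 4000 → 5000 → 6400 → 8000 — 2 stops raised (brighter).
Net: −1 +1/3 +2 = +1 1/3 stops.

1 1/3 stops brighter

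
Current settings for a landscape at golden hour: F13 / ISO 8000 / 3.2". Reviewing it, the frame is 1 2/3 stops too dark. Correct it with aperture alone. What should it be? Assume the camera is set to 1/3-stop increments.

Underexposed by 1 2/3 stops → need 1 2/3 stops brighter.
Aperture: f/13 → f/11 → f/10 → f/9 → f/8 → f/7.1.

f/7.1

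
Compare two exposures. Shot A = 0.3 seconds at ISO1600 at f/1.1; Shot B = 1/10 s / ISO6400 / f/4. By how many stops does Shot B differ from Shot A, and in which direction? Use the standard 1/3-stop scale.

Aperture: f/1.1 → f/1.2 → f/1.4 → f/1.6 → f/1.8 → f/2 → f/2.2 → f/2.5 → f/2.8 → f/3.2 → f/3.5 → f/4 — 3 2/3 stops narrower (darker).
Shutter speed: 0.3 → 1/4 → 1/5 → 1/6 → 1/8 → 1/10 — 1 2/3 stops shorter (darker).
ISO: 1600 → 2000 → 2500 → 3200 → 4000 → 5000 → 6400 — 2 stops raised (brighter).
Net: −3 2/3 −1 2/3 +2 = −3 1/3 stops.

3 1/3 stops darker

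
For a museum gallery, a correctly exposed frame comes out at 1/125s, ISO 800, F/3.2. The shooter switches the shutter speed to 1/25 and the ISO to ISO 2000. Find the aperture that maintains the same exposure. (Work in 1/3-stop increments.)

Shutter speed: 1/125 → 1/100 → 1/80 → 1/60 → 1/50 → 1/40 → 1/30 → 1/25 — 2 1/3 stops slower (brighter).
ISO: 800 → 1000 → 1250 → 1600 → 2000 — 1 1/3 stops raised (brighter).
Net change so far: 3 2/3 stops brighter. Offset with the aperture: f/3.2 → f/3.5 → f/4 → f/4.5 → f/5 → f/5.6 → f/6.3 → f/7.1 → f/8 → f/9 → f/10 → f/11.

f/11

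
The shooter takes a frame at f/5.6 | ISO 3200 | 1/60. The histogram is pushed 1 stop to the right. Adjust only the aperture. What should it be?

f/8

Overexposed by 1 stop → need 1 stop darker.
Aperture: f/5.6 → f/8.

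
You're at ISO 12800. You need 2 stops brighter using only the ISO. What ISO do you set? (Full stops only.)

ISO 51200

ISO: 12800 → 25600 → 51200 — 2 stops higher (brighter).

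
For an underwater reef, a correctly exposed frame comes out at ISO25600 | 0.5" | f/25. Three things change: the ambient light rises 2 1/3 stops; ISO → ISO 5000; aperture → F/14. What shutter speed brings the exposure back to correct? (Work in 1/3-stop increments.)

1/6s

Scene light: 2 1/3 stops brighter.
ISO: 25600 → 20000 → 16000 → 12800 → 10000 → 8000 → 6400 → 5000 — 2 1/3 stops lower (darker).
Aperture: f/25 → f/22 → f/20 → f/18 → f/16 → f/14 — 1 2/3 stops opened up (brighter).
Net so far: 1 2/3 stops brighter. Shutter speed: 0.5 → 0.4 → 0.3 → 1/4 → 1/5 → 1/6.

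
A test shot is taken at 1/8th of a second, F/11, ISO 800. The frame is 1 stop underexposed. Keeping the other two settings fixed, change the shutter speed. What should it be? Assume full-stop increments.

Underexposed by 1 stop → need 1 stop brighter.
Shutter speed: 1/8 → 1/4.

1/4s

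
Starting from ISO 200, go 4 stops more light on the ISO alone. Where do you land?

ISO: 200 → 400 → 800 → 1600 → 3200 — 4 stops higher (brighter).

ISO 3200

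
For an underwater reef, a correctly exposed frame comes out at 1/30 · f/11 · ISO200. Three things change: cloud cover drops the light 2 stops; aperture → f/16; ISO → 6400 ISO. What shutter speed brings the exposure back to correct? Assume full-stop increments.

Scene light: 2 stops darker.
Aperture: f/11 → f/16 — 1 stop narrower (darker).
ISO: 200 → 400 → 800 → 1600 → 3200 → 6400 — 5 stops higher (brighter).
Net so far: 2 stops brighter. Shutter speed: 1/30 → 1/60 → 1/125.

1/125s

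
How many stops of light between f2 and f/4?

2 stops

f/2 → f/2.8 → f/4 — count the steps: 2 stops.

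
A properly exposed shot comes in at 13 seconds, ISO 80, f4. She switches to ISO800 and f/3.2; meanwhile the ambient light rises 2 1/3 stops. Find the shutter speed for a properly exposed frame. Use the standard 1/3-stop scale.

Scene light: 2 1/3 stops brighter.
ISO: 80 → 100 → 125 → 160 → 200 → 250 → 320 → 400 → 500 → 640 → 800 — 3 1/3 stops raised (brighter).
Aperture: f/4 → f/3.5 → f/3.2 — 2/3 stop opened up (brighter).
Net so far: 6 1/3 stops brighter. Shutter speed: 13 → 10 → 8 → 6 → 5 → 4 → 3.2 → 2.5 → 2 → 1.6 → 1.3 → 1 → 0.8 → 0.6 → 0.5 → 0.4 → 0.3 → 1/4 → 1/5 → 1/6.

1/6s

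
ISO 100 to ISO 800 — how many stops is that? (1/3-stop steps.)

100 → 125 → 160 → 200 → 250 → 320 → 400 → 500 → 640 → 800 — count the steps: 9 third-stops = 3 stops.

3 stops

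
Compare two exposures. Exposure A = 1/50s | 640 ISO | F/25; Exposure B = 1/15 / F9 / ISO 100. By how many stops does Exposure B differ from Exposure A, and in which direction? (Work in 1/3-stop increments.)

Aperture: f/25 → f/22 → f/20 → f/18 → f/16 → f/14 → f/13 → f/11 → f/10 → f/9 — 3 stops opened up (brighter).
Shutter speed: 1/50 → 1/40 → 1/30 → 1/25 → 1/20 → 1/15 — 1 2/3 stops slower (brighter).
ISO: 640 → 500 → 400 → 320 → 250 → 200 → 160 → 125 → 100 — 2 2/3 stops lower (darker).
Net: +3 +1 2/3 −2 2/3 = +2 stops.

2 stops brighter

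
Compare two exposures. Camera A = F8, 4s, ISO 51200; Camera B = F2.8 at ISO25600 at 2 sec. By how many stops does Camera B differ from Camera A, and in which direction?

1 stop brighter

Aperture: f/8 → f/5.6 → f/4 → f/2.8 — 3 stops larger aperture (brighter).
Shutter speed: 4 → 2 — 1 stop shorter (darker).
ISO: 51200 → 25600 — 1 stop dropped (darker).
Net: +3 −1 −1 = +1 stop.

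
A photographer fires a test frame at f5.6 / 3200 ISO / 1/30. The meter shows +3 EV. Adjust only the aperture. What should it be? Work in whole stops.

Overexposed by 3 stops → need 3 stops darker.
Aperture: f/5.6 → f/8 → f/11 → f/16.

f/16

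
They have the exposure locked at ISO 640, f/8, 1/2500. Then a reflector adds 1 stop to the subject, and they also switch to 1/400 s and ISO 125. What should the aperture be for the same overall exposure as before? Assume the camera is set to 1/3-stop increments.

Scene light: 1 stop brighter.
Shutter speed: 1/2500 → 1/2000 → 1/1600 → 1/1250 → 1/1000 → 1/800 → 1/640 → 1/500 → 1/400 — 2 2/3 stops longer (brighter).
ISO: 640 → 500 → 400 → 320 → 250 → 200 → 160 → 125 — 2 1/3 stops dropped (darker).
Net so far: 1 1/3 stops brighter. Aperture: f/8 → f/9 → f/10 → f/11 → f/13.

f/13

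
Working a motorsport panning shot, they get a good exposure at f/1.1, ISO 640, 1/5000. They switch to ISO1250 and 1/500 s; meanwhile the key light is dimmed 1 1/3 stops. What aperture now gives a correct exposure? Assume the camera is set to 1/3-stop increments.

f/3.2

Scene light: 1 1/3 stops darker.
ISO: 640 → 800 → 1000 → 1250 — 1 stop higher (brighter).
Shutter speed: 1/5000 → 1/4000 → 1/3200 → 1/2500 → 1/2000 → 1/1600 → 1/1250 → 1/1000 → 1/800 → 1/640 → 1/500 — 3 1/3 stops slower (brighter).
Net so far: 3 stops brighter. Aperture: f/1.1 → f/1.2 → f/1.4 → f/1.6 → f/1.8 → f/2 → f/2.2 → f/2.5 → f/2.8 → f/3.2.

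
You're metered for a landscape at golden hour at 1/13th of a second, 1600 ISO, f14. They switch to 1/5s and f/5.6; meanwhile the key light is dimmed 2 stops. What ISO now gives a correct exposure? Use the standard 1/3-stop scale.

ISO 400

Scene light: 2 stops darker.
Shutter speed: 1/13 → 1/10 → 1/8 → 1/6 → 1/5 — 1 1/3 stops longer (brighter).
Aperture: f/14 → f/13 → f/11 → f/10 → f/9 → f/8 → f/7.1 → f/6.3 → f/5.6 — 2 2/3 stops larger aperture (brighter).
Net so far: 2 stops brighter. ISO: 1600 → 1250 → 1000 → 800 → 640 → 500 → 400.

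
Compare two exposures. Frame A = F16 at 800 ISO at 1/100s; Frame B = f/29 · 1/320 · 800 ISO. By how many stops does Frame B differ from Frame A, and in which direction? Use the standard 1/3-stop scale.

3 1/3 stops darker

Aperture: f/16 → f/18 → f/20 → f/22 → f/25 → f/29 — 1 2/3 stops narrower (darker).
Shutter speed: 1/100 → 1/125 → 1/160 → 1/200 → 1/250 → 1/320 — 1 2/3 stops faster (darker).
ISO: unchanged.
Net: −1 2/3 −1 2/3 = −3 1/3 stops.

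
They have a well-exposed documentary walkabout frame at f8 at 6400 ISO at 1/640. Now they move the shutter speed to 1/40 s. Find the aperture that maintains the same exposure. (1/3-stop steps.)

Shutter speed: 1/640 → 1/500 → 1/400 → 1/320 → 1/250 → 1/200 → 1/160 → 1/125 → 1/100 → 1/80 → 1/60 → 1/50 → 1/40 — 4 stops longer (brighter).
Need 4 stops darker from the aperture: f/8 → f/9 → f/10 → f/11 → f/13 → f/14 → f/16 → f/18 → f/20 → f/22 → f/25 → f/29 → f/32.

f/32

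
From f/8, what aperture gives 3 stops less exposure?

f/22

Aperture: f/8 → f/11 → f/16 → f/22 — 3 stops stopped down (darker).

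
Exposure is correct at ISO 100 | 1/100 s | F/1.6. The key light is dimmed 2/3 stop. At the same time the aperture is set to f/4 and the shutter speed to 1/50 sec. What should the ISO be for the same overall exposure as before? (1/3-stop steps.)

Scene light: 2/3 stop darker.
Aperture: f/1.6 → f/1.8 → f/2 → f/2.2 → f/2.5 → f/2.8 → f/3.2 → f/3.5 → f/4 — 2 2/3 stops narrower (darker).
Shutter speed: 1/100 → 1/80 → 1/60 → 1/50 — 1 stop slower (brighter).
Net so far: 2 1/3 stops darker. ISO: 100 → 125 → 160 → 200 → 250 → 320 → 400 → 500.

ISO 500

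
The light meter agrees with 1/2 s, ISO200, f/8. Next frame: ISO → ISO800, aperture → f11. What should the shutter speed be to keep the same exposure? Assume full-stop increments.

ISO: 200 → 400 → 800 — 2 stops higher (brighter).
Aperture: f/8 → f/11 — 1 stop narrower (darker).
Net change so far: 1 stop brighter. Offset with the shutter speed: 1/2 → 1/4.

1/4s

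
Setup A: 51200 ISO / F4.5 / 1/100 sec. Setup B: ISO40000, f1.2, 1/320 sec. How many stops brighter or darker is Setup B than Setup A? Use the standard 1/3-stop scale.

Aperture: f/4.5 → f/4 → f/3.5 → f/3.2 → f/2.8 → f/2.5 → f/2.2 → f/2 → f/1.8 → f/1.6 → f/1.4 → f/1.2 — 3 2/3 stops larger aperture (brighter).
Shutter speed: 1/100 → 1/125 → 1/160 → 1/200 → 1/250 → 1/320 — 1 2/3 stops shorter (darker).
ISO: 51200 → 40000 — 1/3 stop lower (darker).
Net: +3 2/3 −1 2/3 −1/3 = +1 2/3 stops.

1 2/3 stops brighter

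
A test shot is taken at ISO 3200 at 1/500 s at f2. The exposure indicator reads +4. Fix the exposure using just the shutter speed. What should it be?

Overexposed by 4 stops → need 4 stops darker.
Shutter speed: 1/500 → 1/1000 → 1/2000 → 1/4000 → 1/8000.

1/8000s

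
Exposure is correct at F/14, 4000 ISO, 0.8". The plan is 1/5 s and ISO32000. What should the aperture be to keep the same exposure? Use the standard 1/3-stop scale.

f/20

Shutter speed: 0.8 → 0.6 → 0.5 → 0.4 → 0.3 → 1/4 → 1/5 — 2 stops faster (darker).
ISO: 4000 → 5000 → 6400 → 8000 → 10000 → 12800 → 16000 → 20000 → 25600 → 32000 — 3 stops raised (brighter).
Net change so far: 1 stop brighter. Offset with the aperture: f/14 → f/16 → f/18 → f/20.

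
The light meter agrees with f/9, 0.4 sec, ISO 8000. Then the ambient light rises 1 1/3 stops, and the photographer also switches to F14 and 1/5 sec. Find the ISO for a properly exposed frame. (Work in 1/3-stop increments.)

ISO 16000

Scene light: 1 1/3 stops brighter.
Aperture: f/9 → f/10 → f/11 → f/13 → f/14 — 1 1/3 stops stopped down (darker).
Shutter speed: 0.4 → 0.3 → 1/4 → 1/5 — 1 stop shorter (darker).
Net so far: 1 stop darker. ISO: 8000 → 10000 → 12800 → 16000.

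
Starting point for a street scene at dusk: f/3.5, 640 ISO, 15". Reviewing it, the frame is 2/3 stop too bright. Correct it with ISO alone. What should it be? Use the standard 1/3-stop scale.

ISO 400

Overexposed by 2/3 stop → need 2/3 stop darker.
ISO: 640 → 500 → 400.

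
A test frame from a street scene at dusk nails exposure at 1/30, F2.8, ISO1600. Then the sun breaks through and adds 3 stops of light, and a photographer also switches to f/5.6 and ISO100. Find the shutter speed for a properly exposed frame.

1/4s

Scene light: 3 stops brighter.
Aperture: f/2.8 → f/4 → f/5.6 — 2 stops smaller aperture (darker).
ISO: 1600 → 800 → 400 → 200 → 100 — 4 stops dropped (darker).
Net so far: 3 stops darker. Shutter speed: 1/30 → 1/15 → 1/8 → 1/4.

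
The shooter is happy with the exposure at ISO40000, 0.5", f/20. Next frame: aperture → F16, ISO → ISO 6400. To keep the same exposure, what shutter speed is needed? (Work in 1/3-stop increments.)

Aperture: f/20 → f/18 → f/16 — 2/3 stop opened up (brighter).
ISO: 40000 → 32000 → 25600 → 20000 → 16000 → 12800 → 10000 → 8000 → 6400 — 2 2/3 stops dropped (darker).
Net change so far: 2 stops darker. Offset with the shutter speed: 0.5 → 0.6 → 0.8 → 1 → 1.3 → 1.6 → 2.

2 s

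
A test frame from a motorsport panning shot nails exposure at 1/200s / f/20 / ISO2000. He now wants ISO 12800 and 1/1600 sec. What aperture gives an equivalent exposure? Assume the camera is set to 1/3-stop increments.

ISO: 2000 → 2500 → 3200 → 4000 → 5000 → 6400 → 8000 → 10000 → 12800 — 2 2/3 stops raised (brighter).
Shutter speed: 1/200 → 1/250 → 1/320 → 1/400 → 1/500 → 1/640 → 1/800 → 1/1000 → 1/1250 → 1/1600 — 3 stops shorter (darker).
Net change so far: 1/3 stop darker. Offset with the aperture: f/20 → f/18.

f/18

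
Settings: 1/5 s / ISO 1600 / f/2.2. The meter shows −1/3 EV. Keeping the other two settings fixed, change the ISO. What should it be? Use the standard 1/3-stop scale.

Underexposed by 1/3 stop → need 1/3 stop brighter.
ISO: 1600 → 2000.

ISO 2000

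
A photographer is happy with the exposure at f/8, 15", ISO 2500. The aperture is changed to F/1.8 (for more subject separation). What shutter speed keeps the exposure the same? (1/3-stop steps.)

Aperture: f/8 → f/7.1 → f/6.3 → f/5.6 → f/5 → f/4.5 → f/4 → f/3.5 → f/3.2 → f/2.8 → f/2.5 → f/2.2 → f/2 → f/1.8 — 4 1/3 stops larger aperture (brighter).
Need 4 1/3 stops darker from the shutter speed: 15 → 13 → 10 → 8 → 6 → 5 → 4 → 3.2 → 2.5 → 2 → 1.6 → 1.3 → 1 → 0.8.

0.8 s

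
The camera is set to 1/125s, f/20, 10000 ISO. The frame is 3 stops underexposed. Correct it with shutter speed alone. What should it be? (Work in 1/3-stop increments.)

Underexposed by 3 stops → need 3 stops brighter.
Shutter speed: 1/125 → 1/100 → 1/80 → 1/60 → 1/50 → 1/40 → 1/30 → 1/25 → 1/20 → 1/15.

1/15s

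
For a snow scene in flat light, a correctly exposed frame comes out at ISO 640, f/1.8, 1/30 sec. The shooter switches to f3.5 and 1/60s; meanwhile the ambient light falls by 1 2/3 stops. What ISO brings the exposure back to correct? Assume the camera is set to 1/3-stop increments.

Scene light: 1 2/3 stops darker.
Aperture: f/1.8 → f/2 → f/2.2 → f/2.5 → f/2.8 → f/3.2 → f/3.5 — 2 stops smaller aperture (darker).
Shutter speed: 1/30 → 1/40 → 1/50 → 1/60 — 1 stop shorter (darker).
Net so far: 4 2/3 stops darker. ISO: 640 → 800 → 1000 → 1250 → 1600 → 2000 → 2500 → 3200 → 4000 → 5000 → 6400 → 8000 → 10000 → 12800 → 16000.

ISO 16000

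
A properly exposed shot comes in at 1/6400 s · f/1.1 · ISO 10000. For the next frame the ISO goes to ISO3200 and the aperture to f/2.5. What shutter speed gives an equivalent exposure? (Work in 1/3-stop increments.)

1/400s

ISO: 10000 → 8000 → 6400 → 5000 → 4000 → 3200 — 1 2/3 stops dropped (darker).
Aperture: f/1.1 → f/1.2 → f/1.4 → f/1.6 → f/1.8 → f/2 → f/2.2 → f/2.5 — 2 1/3 stops stopped down (darker).
Net change so far: 4 stops darker. Offset with the shutter speed: 1/6400 → 1/5000 → 1/4000 → 1/3200 → 1/2500 → 1/2000 → 1/1600 → 1/1250 → 1/1000 → 1/800 → 1/640 → 1/500 → 1/400.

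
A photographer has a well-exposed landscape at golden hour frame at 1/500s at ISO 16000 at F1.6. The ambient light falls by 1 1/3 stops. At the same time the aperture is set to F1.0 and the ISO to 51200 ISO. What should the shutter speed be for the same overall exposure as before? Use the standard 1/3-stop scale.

Scene light: 1 1/3 stops darker.
Aperture: f/1.6 → f/1.4 → f/1.2 → f/1.1 → f/1.0 — 1 1/3 stops larger aperture (brighter).
ISO: 16000 → 20000 → 25600 → 32000 → 40000 → 51200 — 1 2/3 stops higher (brighter).
Net so far: 1 2/3 stops brighter. Shutter speed: 1/500 → 1/640 → 1/800 → 1/1000 → 1/1250 → 1/1600.

1/1600s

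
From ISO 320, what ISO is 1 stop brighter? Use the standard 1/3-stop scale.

ISO: 320 → 400 → 500 → 640 — 1 stop higher (brighter).

ISO 640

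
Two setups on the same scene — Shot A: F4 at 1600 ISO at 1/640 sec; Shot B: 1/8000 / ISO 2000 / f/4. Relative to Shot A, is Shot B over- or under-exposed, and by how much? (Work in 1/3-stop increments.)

3 1/3 stops darker

Aperture: unchanged.
Shutter speed: 1/640 → 1/800 → 1/1000 → 1/1250 → 1/1600 → 1/2000 → 1/2500 → 1/3200 → 1/4000 → 1/5000 → 1/6400 → 1/8000 — 3 2/3 stops shorter (darker).
ISO: 1600 → 2000 — 1/3 stop higher (brighter).
Net: −3 2/3 +1/3 = −3 1/3 stops.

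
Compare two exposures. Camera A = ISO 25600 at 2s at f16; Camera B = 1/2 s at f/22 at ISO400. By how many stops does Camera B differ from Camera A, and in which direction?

9 stops darker

Aperture: f/16 → f/22 — 1 stop narrower (darker).
Shutter speed: 2 → 1 → 1/2 — 2 stops faster (darker).
ISO: 25600 → 12800 → 6400 → 3200 → 1600 → 800 → 400 — 6 stops dropped (darker).
Net: −1 −2 −6 = −9 stops.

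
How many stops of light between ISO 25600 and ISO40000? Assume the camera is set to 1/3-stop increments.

25600 → 32000 → 40000 — count the steps: 2 third-stops = 2/3 stop.

2/3 stop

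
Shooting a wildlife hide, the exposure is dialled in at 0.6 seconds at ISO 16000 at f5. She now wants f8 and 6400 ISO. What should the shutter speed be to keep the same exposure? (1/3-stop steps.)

Aperture: f/5 → f/5.6 → f/6.3 → f/7.1 → f/8 — 1 1/3 stops smaller aperture (darker).
ISO: 16000 → 12800 → 10000 → 8000 → 6400 — 1 1/3 stops dropped (darker).
Net change so far: 2 2/3 stops darker. Offset with the shutter speed: 0.6 → 0.8 → 1 → 1.3 → 1.6 → 2 → 2.5 → 3.2 → 4.

4 s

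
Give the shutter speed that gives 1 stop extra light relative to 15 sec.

Shutter speed: 15 → 30 — 1 stop longer (brighter).

30 s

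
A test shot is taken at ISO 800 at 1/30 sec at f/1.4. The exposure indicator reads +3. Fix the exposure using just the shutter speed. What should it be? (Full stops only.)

1/250s

Overexposed by 3 stops → need 3 stops darker.
Shutter speed: 1/30 → 1/60 → 1/125 → 1/250.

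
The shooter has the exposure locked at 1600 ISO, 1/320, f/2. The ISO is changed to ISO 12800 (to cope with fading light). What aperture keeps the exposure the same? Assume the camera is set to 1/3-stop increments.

ISO: 1600 → 2000 → 2500 → 3200 → 4000 → 5000 → 6400 → 8000 → 10000 → 12800 — 3 stops raised (brighter).
Need 3 stops darker from the aperture: f/2 → f/2.2 → f/2.5 → f/2.8 → f/3.2 → f/3.5 → f/4 → f/4.5 → f/5 → f/5.6.

f/5.6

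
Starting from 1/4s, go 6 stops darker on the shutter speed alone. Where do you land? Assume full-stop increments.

Shutter speed: 1/4 → 1/8 → 1/15 → 1/30 → 1/60 → 1/125 → 1/250 — 6 stops shorter (darker).

1/250s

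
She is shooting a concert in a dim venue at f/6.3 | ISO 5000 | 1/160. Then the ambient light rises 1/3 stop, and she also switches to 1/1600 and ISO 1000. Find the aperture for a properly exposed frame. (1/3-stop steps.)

f/1.0

Scene light: 1/3 stop brighter.
Shutter speed: 1/160 → 1/200 → 1/250 → 1/320 → 1/400 → 1/500 → 1/640 → 1/800 → 1/1000 → 1/1250 → 1/1600 — 3 1/3 stops faster (darker).
ISO: 5000 → 4000 → 3200 → 2500 → 2000 → 1600 → 1250 → 1000 — 2 1/3 stops lower (darker).
Net so far: 5 1/3 stops darker. Aperture: f/6.3 → f/5.6 → f/5 → f/4.5 → f/4 → f/3.5 → f/3.2 → f/2.8 → f/2.5 → f/2.2 → f/2 → f/1.8 → f/1.6 → f/1.4 → f/1.2 → f/1.1 → f/1.0.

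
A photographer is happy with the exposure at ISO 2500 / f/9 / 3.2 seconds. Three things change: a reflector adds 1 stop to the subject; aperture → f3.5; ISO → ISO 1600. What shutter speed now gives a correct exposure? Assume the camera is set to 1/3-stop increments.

0.4 s

Scene light: 1 stop brighter.
Aperture: f/9 → f/8 → f/7.1 → f/6.3 → f/5.6 → f/5 → f/4.5 → f/4 → f/3.5 — 2 2/3 stops wider (brighter).
ISO: 2500 → 2000 → 1600 — 2/3 stop dropped (darker).
Net so far: 3 stops brighter. Shutter speed: 3.2 → 2.5 → 2 → 1.6 → 1.3 → 1 → 0.8 → 0.6 → 0.5 → 0.4.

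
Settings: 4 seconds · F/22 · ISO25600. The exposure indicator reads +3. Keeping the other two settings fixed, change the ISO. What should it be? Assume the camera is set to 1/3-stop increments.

ISO 3200

Overexposed by 3 stops → need 3 stops darker.
ISO: 25600 → 20000 → 16000 → 12800 → 10000 → 8000 → 6400 → 5000 → 4000 → 3200.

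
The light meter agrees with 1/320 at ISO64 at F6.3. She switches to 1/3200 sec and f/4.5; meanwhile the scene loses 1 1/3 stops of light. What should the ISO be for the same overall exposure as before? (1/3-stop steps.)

ISO 800

Scene light: 1 1/3 stops darker.
Shutter speed: 1/320 → 1/400 → 1/500 → 1/640 → 1/800 → 1/1000 → 1/1250 → 1/1600 → 1/2000 → 1/2500 → 1/3200 — 3 1/3 stops faster (darker).
Aperture: f/6.3 → f/5.6 → f/5 → f/4.5 — 1 stop wider (brighter).
Net so far: 3 2/3 stops darker. ISO: 64 → 80 → 100 → 125 → 160 → 200 → 250 → 320 → 400 → 500 → 640 → 800.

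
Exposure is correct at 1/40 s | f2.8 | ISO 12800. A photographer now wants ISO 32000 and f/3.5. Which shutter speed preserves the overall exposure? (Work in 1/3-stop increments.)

1/60s

ISO: 12800 → 16000 → 20000 → 25600 → 32000 — 1 1/3 stops higher (brighter).
Aperture: f/2.8 → f/3.2 → f/3.5 — 2/3 stop stopped down (darker).
Net change so far: 2/3 stop brighter. Offset with the shutter speed: 1/40 → 1/50 → 1/60.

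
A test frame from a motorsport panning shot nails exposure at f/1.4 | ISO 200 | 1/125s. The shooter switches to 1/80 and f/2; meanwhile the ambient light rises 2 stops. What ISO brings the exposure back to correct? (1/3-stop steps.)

ISO 64

Scene light: 2 stops brighter.
Shutter speed: 1/125 → 1/100 → 1/80 — 2/3 stop slower (brighter).
Aperture: f/1.4 → f/1.6 → f/1.8 → f/2 — 1 stop narrower (darker).
Net so far: 1 2/3 stops brighter. ISO: 200 → 160 → 125 → 100 → 80 → 64.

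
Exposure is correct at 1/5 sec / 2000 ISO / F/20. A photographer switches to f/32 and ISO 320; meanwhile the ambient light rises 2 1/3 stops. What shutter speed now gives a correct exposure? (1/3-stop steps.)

Scene light: 2 1/3 stops brighter.
Aperture: f/20 → f/22 → f/25 → f/29 → f/32 — 1 1/3 stops narrower (darker).
ISO: 2000 → 1600 → 1250 → 1000 → 800 → 640 → 500 → 400 → 320 — 2 2/3 stops lower (darker).
Net so far: 1 2/3 stops darker. Shutter speed: 1/5 → 1/4 → 0.3 → 0.4 → 0.5 → 0.6.

0.6 s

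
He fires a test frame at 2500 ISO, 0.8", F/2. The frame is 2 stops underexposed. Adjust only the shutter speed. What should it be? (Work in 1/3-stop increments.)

Underexposed by 2 stops → need 2 stops brighter.
Shutter speed: 0.8 → 1 → 1.3 → 1.6 → 2 → 2.5 → 3.2.

3.2 s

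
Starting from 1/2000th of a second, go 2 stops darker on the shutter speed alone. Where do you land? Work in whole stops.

Shutter speed: 1/2000 → 1/4000 → 1/8000 — 2 stops faster (darker).

1/8000s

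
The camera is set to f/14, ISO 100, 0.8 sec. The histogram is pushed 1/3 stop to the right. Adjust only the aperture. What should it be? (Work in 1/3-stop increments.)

Overexposed by 1/3 stop → need 1/3 stop darker.
Aperture: f/14 → f/16.

f/16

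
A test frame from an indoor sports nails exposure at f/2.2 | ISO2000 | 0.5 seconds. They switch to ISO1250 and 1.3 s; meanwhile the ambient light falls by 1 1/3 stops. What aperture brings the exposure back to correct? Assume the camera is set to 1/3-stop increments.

f/1.8

Scene light: 1 1/3 stops darker.
ISO: 2000 → 1600 → 1250 — 2/3 stop lower (darker).
Shutter speed: 0.5 → 0.6 → 0.8 → 1 → 1.3 — 1 1/3 stops slower (brighter).
Net so far: 2/3 stop darker. Aperture: f/2.2 → f/2 → f/1.8.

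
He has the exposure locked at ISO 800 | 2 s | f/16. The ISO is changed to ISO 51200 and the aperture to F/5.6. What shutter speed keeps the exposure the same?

ISO: 800 → 1600 → 3200 → 6400 → 12800 → 25600 → 51200 — 6 stops raised (brighter).
Aperture: f/16 → f/11 → f/8 → f/5.6 — 3 stops opened up (brighter).
Net change so far: 9 stops brighter. Offset with the shutter speed: 2 → 1 → 1/2 → 1/4 → 1/8 → 1/15 → 1/30 → 1/60 → 1/125 → 1/250.

1/250s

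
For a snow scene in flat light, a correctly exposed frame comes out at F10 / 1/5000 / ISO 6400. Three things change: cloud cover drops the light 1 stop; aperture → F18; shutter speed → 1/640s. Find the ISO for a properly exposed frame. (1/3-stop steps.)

Scene light: 1 stop darker.
Aperture: f/10 → f/11 → f/13 → f/14 → f/16 → f/18 — 1 2/3 stops narrower (darker).
Shutter speed: 1/5000 → 1/4000 → 1/3200 → 1/2500 → 1/2000 → 1/1600 → 1/1250 → 1/1000 → 1/800 → 1/640 — 3 stops slower (brighter).
Net so far: 1/3 stop brighter. ISO: 6400 → 5000.

ISO 5000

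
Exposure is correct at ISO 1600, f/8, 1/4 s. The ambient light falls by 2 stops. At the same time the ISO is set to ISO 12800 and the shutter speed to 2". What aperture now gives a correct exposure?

f/32

Scene light: 2 stops darker.
ISO: 1600 → 3200 → 6400 → 12800 — 3 stops higher (brighter).
Shutter speed: 1/4 → 1/2 → 1 → 2 — 3 stops longer (brighter).
Net so far: 4 stops brighter. Aperture: f/8 → f/11 → f/16 → f/22 → f/32.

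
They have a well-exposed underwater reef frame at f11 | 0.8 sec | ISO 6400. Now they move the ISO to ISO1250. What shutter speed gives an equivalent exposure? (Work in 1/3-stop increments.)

ISO: 6400 → 5000 → 4000 → 3200 → 2500 → 2000 → 1600 → 1250 — 2 1/3 stops lower (darker).
Need 2 1/3 stops brighter from the shutter speed: 0.8 → 1 → 1.3 → 1.6 → 2 → 2.5 → 3.2 → 4.

4 s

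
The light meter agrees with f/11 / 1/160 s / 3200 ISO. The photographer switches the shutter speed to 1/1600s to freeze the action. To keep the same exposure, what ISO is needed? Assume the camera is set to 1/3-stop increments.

ISO 32000

Shutter speed: 1/160 → 1/200 → 1/250 → 1/320 → 1/400 → 1/500 → 1/640 → 1/800 → 1/1000 → 1/1250 → 1/1600 — 3 1/3 stops shorter (darker).
Need 3 1/3 stops brighter from the ISO: 3200 → 4000 → 5000 → 6400 → 8000 → 10000 → 12800 → 16000 → 20000 → 25600 → 32000.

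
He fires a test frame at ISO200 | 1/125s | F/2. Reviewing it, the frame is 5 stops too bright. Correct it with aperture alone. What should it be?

Overexposed by 5 stops → need 5 stops darker.
Aperture: f/2 → f/2.8 → f/4 → f/5.6 → f/8 → f/11.

f/11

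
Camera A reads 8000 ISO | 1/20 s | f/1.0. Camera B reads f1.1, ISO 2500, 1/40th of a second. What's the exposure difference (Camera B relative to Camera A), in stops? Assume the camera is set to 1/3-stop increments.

3 stops darker

Aperture: f/1.0 → f/1.1 — 1/3 stop narrower (darker).
Shutter speed: 1/20 → 1/25 → 1/30 → 1/40 — 1 stop faster (darker).
ISO: 8000 → 6400 → 5000 → 4000 → 3200 → 2500 — 1 2/3 stops dropped (darker).
Net: −1/3 −1 −1 2/3 = −3 stops.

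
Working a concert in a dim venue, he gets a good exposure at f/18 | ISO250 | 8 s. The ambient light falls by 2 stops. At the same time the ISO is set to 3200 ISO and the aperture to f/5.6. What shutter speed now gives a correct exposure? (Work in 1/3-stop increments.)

Scene light: 2 stops darker.
ISO: 250 → 320 → 400 → 500 → 640 → 800 → 1000 → 1250 → 1600 → 2000 → 2500 → 3200 — 3 2/3 stops raised (brighter).
Aperture: f/18 → f/16 → f/14 → f/13 → f/11 → f/10 → f/9 → f/8 → f/7.1 → f/6.3 → f/5.6 — 3 1/3 stops larger aperture (brighter).
Net so far: 5 stops brighter. Shutter speed: 8 → 6 → 5 → 4 → 3.2 → 2.5 → 2 → 1.6 → 1.3 → 1 → 0.8 → 0.6 → 0.5 → 0.4 → 0.3 → 1/4.

1/4s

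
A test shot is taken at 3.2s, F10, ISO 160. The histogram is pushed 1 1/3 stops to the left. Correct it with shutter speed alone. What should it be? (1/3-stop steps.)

Underexposed by 1 1/3 stops → need 1 1/3 stops brighter.
Shutter speed: 3.2 → 4 → 5 → 6 → 8.

8 s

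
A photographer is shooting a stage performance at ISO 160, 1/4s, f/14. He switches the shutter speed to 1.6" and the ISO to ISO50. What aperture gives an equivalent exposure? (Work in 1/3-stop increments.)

Shutter speed: 1/4 → 0.3 → 0.4 → 0.5 → 0.6 → 0.8 → 1 → 1.3 → 1.6 — 2 2/3 stops slower (brighter).
ISO: 160 → 125 → 100 → 80 → 64 → 50 — 1 2/3 stops dropped (darker).
Net change so far: 1 stop brighter. Offset with the aperture: f/14 → f/16 → f/18 → f/20.

f/20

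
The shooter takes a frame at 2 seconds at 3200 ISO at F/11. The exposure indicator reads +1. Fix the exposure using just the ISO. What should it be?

ISO 1600

Overexposed by 1 stop → need 1 stop darker.
ISO: 3200 → 1600.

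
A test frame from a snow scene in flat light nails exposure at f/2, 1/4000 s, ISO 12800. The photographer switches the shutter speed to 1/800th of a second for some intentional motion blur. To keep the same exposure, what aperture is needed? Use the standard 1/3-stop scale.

Shutter speed: 1/4000 → 1/3200 → 1/2500 → 1/2000 → 1/1600 → 1/1250 → 1/1000 → 1/800 — 2 1/3 stops slower (brighter).
Need 2 1/3 stops darker from the aperture: f/2 → f/2.2 → f/2.5 → f/2.8 → f/3.2 → f/3.5 → f/4 → f/4.5.

f/4.5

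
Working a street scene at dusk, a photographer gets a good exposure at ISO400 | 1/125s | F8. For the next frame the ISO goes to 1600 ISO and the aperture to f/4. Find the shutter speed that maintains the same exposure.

1/2000s

ISO: 400 → 800 → 1600 — 2 stops raised (brighter).
Aperture: f/8 → f/5.6 → f/4 — 2 stops larger aperture (brighter).
Net change so far: 4 stops brighter. Offset with the shutter speed: 1/125 → 1/250 → 1/500 → 1/1000 → 1/2000.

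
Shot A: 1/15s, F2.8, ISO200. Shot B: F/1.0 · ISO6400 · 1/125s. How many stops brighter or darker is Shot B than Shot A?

Aperture: f/2.8 → f/2 → f/1.4 → f/1.0 — 3 stops wider (brighter).
Shutter speed: 1/15 → 1/30 → 1/60 → 1/125 — 3 stops faster (darker).
ISO: 200 → 400 → 800 → 1600 → 3200 → 6400 — 5 stops raised (brighter).
Net: +3 −3 +5 = +5 stops.

5 stops brighter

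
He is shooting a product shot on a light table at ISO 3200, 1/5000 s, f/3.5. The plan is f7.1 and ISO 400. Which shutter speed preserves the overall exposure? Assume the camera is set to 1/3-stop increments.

Aperture: f/3.5 → f/4 → f/4.5 → f/5 → f/5.6 → f/6.3 → f/7.1 — 2 stops stopped down (darker).
ISO: 3200 → 2500 → 2000 → 1600 → 1250 → 1000 → 800 → 640 → 500 → 400 — 3 stops lower (darker).
Net change so far: 5 stops darker. Offset with the shutter speed: 1/5000 → 1/4000 → 1/3200 → 1/2500 → 1/2000 → 1/1600 → 1/1250 → 1/1000 → 1/800 → 1/640 → 1/500 → 1/400 → 1/320 → 1/250 → 1/200 → 1/160.

1/160s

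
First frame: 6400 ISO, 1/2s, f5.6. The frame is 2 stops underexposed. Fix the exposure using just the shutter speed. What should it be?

Underexposed by 2 stops → need 2 stops brighter.
Shutter speed: 1/2 → 1 → 2.

2 s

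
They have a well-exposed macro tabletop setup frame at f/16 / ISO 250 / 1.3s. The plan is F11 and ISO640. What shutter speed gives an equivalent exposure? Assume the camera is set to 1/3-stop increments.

1/4s

Aperture: f/16 → f/14 → f/13 → f/11 — 1 stop larger aperture (brighter).
ISO: 250 → 320 → 400 → 500 → 640 — 1 1/3 stops raised (brighter).
Net change so far: 2 1/3 stops brighter. Offset with the shutter speed: 1.3 → 1 → 0.8 → 0.6 → 0.5 → 0.4 → 0.3 → 1/4.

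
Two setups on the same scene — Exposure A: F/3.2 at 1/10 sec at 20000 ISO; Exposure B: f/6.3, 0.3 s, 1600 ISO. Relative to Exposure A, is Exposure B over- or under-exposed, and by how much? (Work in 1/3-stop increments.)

Aperture: f/3.2 → f/3.5 → f/4 → f/4.5 → f/5 → f/5.6 → f/6.3 — 2 stops smaller aperture (darker).
Shutter speed: 1/10 → 1/8 → 1/6 → 1/5 → 1/4 → 0.3 — 1 2/3 stops longer (brighter).
ISO: 20000 → 16000 → 12800 → 10000 → 8000 → 6400 → 5000 → 4000 → 3200 → 2500 → 2000 → 1600 — 3 2/3 stops dropped (darker).
Net: −2 +1 2/3 −3 2/3 = −4 stops.

4 stops darker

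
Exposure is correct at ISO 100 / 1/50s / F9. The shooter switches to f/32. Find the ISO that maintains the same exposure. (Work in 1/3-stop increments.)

ISO 1250

Aperture: f/9 → f/10 → f/11 → f/13 → f/14 → f/16 → f/18 → f/20 → f/22 → f/25 → f/29 → f/32 — 3 2/3 stops smaller aperture (darker).
Need 3 2/3 stops brighter from the ISO: 100 → 125 → 160 → 200 → 250 → 320 → 400 → 500 → 640 → 800 → 1000 → 1250.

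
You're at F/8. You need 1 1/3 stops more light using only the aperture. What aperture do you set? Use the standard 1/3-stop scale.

f/5

Aperture: f/8 → f/7.1 → f/6.3 → f/5.6 → f/5 — 1 1/3 stops larger aperture (brighter).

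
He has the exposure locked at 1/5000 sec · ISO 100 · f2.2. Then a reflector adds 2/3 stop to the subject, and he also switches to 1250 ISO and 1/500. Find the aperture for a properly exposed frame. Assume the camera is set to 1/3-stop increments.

f/32

Scene light: 2/3 stop brighter.
ISO: 100 → 125 → 160 → 200 → 250 → 320 → 400 → 500 → 640 → 800 → 1000 → 1250 — 3 2/3 stops higher (brighter).
Shutter speed: 1/5000 → 1/4000 → 1/3200 → 1/2500 → 1/2000 → 1/1600 → 1/1250 → 1/1000 → 1/800 → 1/640 → 1/500 — 3 1/3 stops slower (brighter).
Net so far: 7 2/3 stops brighter. Aperture: f/2.2 → f/2.5 → f/2.8 → f/3.2 → f/3.5 → f/4 → f/4.5 → f/5 → f/5.6 → f/6.3 → f/7.1 → f/8 → f/9 → f/10 → f/11 → f/13 → f/14 → f/16 → f/18 → f/20 → f/22 → f/25 → f/29 → f/32.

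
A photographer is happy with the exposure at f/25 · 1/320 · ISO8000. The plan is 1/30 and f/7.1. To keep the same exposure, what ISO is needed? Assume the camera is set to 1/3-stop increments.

ISO 64

Shutter speed: 1/320 → 1/250 → 1/200 → 1/160 → 1/125 → 1/100 → 1/80 → 1/60 → 1/50 → 1/40 → 1/30 — 3 1/3 stops longer (brighter).
Aperture: f/25 → f/22 → f/20 → f/18 → f/16 → f/14 → f/13 → f/11 → f/10 → f/9 → f/8 → f/7.1 — 3 2/3 stops wider (brighter).
Net change so far: 7 stops brighter. Offset with the ISO: 8000 → 6400 → 5000 → 4000 → 3200 → 2500 → 2000 → 1600 → 1250 → 1000 → 800 → 640 → 500 → 400 → 320 → 250 → 200 → 160 → 125 → 100 → 80 → 64.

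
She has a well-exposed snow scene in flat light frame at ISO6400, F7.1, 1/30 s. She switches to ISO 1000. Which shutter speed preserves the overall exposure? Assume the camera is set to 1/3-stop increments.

ISO: 6400 → 5000 → 4000 → 3200 → 2500 → 2000 → 1600 → 1250 → 1000 — 2 2/3 stops dropped (darker).
Need 2 2/3 stops brighter from the shutter speed: 1/30 → 1/25 → 1/20 → 1/15 → 1/13 → 1/10 → 1/8 → 1/6 → 1/5.

1/5s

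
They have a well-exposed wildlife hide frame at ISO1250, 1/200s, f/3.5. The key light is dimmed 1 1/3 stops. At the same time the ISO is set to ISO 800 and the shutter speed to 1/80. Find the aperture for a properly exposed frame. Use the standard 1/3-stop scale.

f/2.8

Scene light: 1 1/3 stops darker.
ISO: 1250 → 1000 → 800 — 2/3 stop lower (darker).
Shutter speed: 1/200 → 1/160 → 1/125 → 1/100 → 1/80 — 1 1/3 stops longer (brighter).
Net so far: 2/3 stop darker. Aperture: f/3.5 → f/3.2 → f/2.8.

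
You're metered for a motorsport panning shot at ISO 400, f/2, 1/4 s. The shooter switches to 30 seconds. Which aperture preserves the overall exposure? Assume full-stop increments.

f/22

Shutter speed: 1/4 → 1/2 → 1 → 2 → 4 → 8 → 15 → 30 — 7 stops longer (brighter).
Need 7 stops darker from the aperture: f/2 → f/2.8 → f/4 → f/5.6 → f/8 → f/11 → f/16 → f/22.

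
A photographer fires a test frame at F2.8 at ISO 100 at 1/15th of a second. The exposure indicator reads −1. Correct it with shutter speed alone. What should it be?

Underexposed by 1 stop → need 1 stop brighter.
Shutter speed: 1/15 → 1/8.

1/8s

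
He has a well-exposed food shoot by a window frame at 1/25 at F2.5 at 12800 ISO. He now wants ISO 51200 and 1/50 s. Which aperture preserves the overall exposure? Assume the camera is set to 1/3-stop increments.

ISO: 12800 → 16000 → 20000 → 25600 → 32000 → 40000 → 51200 — 2 stops raised (brighter).
Shutter speed: 1/25 → 1/30 → 1/40 → 1/50 — 1 stop shorter (darker).
Net change so far: 1 stop brighter. Offset with the aperture: f/2.5 → f/2.8 → f/3.2 → f/3.5.

f/3.5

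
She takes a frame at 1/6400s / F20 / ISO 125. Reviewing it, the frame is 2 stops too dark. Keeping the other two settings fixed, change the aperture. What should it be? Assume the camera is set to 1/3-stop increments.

f/10

Underexposed by 2 stops → need 2 stops brighter.
Aperture: f/20 → f/18 → f/16 → f/14 → f/13 → f/11 → f/10.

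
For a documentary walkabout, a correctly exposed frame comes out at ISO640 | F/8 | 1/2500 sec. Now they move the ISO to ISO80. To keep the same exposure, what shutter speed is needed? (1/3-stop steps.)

ISO: 640 → 500 → 400 → 320 → 250 → 200 → 160 → 125 → 100 → 80 — 3 stops dropped (darker).
Need 3 stops brighter from the shutter speed: 1/2500 → 1/2000 → 1/1600 → 1/1250 → 1/1000 → 1/800 → 1/640 → 1/500 → 1/400 → 1/320.

1/320s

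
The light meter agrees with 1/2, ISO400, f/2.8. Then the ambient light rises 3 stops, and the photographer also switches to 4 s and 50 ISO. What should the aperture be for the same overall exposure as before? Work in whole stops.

f/8

Scene light: 3 stops brighter.
Shutter speed: 1/2 → 1 → 2 → 4 — 3 stops longer (brighter).
ISO: 400 → 200 → 100 → 50 — 3 stops lower (darker).
Net so far: 3 stops brighter. Aperture: f/2.8 → f/4 → f/5.6 → f/8.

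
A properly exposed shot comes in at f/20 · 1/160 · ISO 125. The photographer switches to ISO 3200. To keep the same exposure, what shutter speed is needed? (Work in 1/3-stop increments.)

ISO: 125 → 160 → 200 → 250 → 320 → 400 → 500 → 640 → 800 → 1000 → 1250 → 1600 → 2000 → 2500 → 3200 — 4 2/3 stops raised (brighter).
Need 4 2/3 stops darker from the shutter speed: 1/160 → 1/200 → 1/250 → 1/320 → 1/400 → 1/500 → 1/640 → 1/800 → 1/1000 → 1/1250 → 1/1600 → 1/2000 → 1/2500 → 1/3200 → 1/4000.

1/4000s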